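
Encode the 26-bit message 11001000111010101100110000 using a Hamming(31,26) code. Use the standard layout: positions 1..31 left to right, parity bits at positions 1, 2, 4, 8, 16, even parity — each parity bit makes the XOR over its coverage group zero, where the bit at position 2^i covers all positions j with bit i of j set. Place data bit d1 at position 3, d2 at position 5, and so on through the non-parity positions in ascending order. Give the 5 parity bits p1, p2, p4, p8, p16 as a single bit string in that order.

Place data bits at non-power-of-two positions: b3=1, b5=1, b6=0, b7=0, b9=1, b10=0, b11=0, b12=0, b13=1, b14=1, b15=1, b17=0, b18=1, b19=0, b20=1, b21=0, b22=1, b23=1, b24=0, b25=0, b26=1, b27=1, b28=0, b29=0, b30=0, b31=0.
p1 = XOR of data positions {3,5,7,9,11,13,15,17,19,21,23,25,27,29,31} = 1⊕1⊕0⊕1⊕0⊕1⊕1⊕0⊕0⊕0⊕1⊕0⊕1⊕0⊕0 = 1
p2 = XOR of data positions {3,6,7,10,11,14,15,18,19,22,23,26,27,30,31} = 1⊕0⊕0⊕0⊕0⊕1⊕1⊕1⊕0⊕1⊕1⊕1⊕1⊕0⊕0 = 0
p4 = XOR of data positions {5,6,7,12,13,14,15,20,21,22,23,28,29,30,31} = 1⊕0⊕0⊕0⊕1⊕1⊕1⊕1⊕0⊕1⊕1⊕0⊕0⊕0⊕0 = 1
p8 = XOR of data positions {9,10,11,12,13,14,15,24,25,26,27,28,29,30,31} = 1⊕0⊕0⊕0⊕1⊕1⊕1⊕0⊕0⊕1⊕1⊕0⊕0⊕0⊕0 = 0
p16 = XOR of data positions {17,18,19,20,21,22,23,24,25,26,27,28,29,30,31} = 0⊕1⊕0⊕1⊕0⊕1⊕1⊕0⊕0⊕1⊕1⊕0⊕0⊕0⊕0 = 0
Parity bits p1,p2,p4,p8,p16 = 10100

10100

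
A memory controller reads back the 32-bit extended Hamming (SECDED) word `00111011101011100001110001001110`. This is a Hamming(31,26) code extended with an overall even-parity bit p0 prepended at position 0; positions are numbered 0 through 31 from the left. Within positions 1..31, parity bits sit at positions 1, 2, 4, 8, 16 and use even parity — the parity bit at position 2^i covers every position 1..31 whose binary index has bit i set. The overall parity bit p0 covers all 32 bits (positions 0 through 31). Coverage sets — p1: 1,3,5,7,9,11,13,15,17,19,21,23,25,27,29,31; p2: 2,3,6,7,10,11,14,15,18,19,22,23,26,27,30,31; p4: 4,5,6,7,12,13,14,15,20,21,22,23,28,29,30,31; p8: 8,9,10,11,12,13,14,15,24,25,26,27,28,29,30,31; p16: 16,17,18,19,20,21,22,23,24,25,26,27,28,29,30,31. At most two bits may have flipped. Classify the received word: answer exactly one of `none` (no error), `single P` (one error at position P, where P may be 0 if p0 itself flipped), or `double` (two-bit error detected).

single 29

s1: b1⊕b3⊕b5⊕b7⊕b9⊕b11⊕b13⊕b15⊕b17⊕b19⊕b21⊕b23⊕b25⊕b27⊕b29⊕b31 = 0⊕1⊕0⊕1⊕0⊕0⊕1⊕0⊕0⊕1⊕1⊕0⊕1⊕0⊕1⊕0 = 1
s2: b2⊕b3⊕b6⊕b7⊕b10⊕b11⊕b14⊕b15⊕b18⊕b19⊕b22⊕b23⊕b26⊕b27⊕b30⊕b31 = 1⊕1⊕1⊕1⊕1⊕0⊕1⊕0⊕0⊕1⊕0⊕0⊕0⊕0⊕1⊕0 = 0
s4: b4⊕b5⊕b6⊕b7⊕b12⊕b13⊕b14⊕b15⊕b20⊕b21⊕b22⊕b23⊕b28⊕b29⊕b30⊕b31 = 1⊕0⊕1⊕1⊕1⊕1⊕1⊕0⊕1⊕1⊕0⊕0⊕1⊕1⊕1⊕0 = 1
s8: b8⊕b9⊕b10⊕b11⊕b12⊕b13⊕b14⊕b15⊕b24⊕b25⊕b26⊕b27⊕b28⊕b29⊕b30⊕b31 = 1⊕0⊕1⊕0⊕1⊕1⊕1⊕0⊕0⊕1⊕0⊕0⊕1⊕1⊕1⊕0 = 1
s16: b16⊕b17⊕b18⊕b19⊕b20⊕b21⊕b22⊕b23⊕b24⊕b25⊕b26⊕b27⊕b28⊕b29⊕b30⊕b31 = 0⊕0⊕0⊕1⊕1⊕1⊕0⊕0⊕0⊕1⊕0⊕0⊕1⊕1⊕1⊕0 = 1
Syndrome (s16...s1) = 11101 → position 29.
Overall parity (XOR of all 32 bits, including p0): 0⊕0⊕1⊕1⊕1⊕0⊕1⊕1⊕1⊕0⊕1⊕0⊕1⊕1⊕1⊕0⊕0⊕0⊕0⊕1⊕1⊕1⊕0⊕0⊕0⊕1⊕0⊕0⊕1⊕1⊕1⊕0 = 1
Overall=1, syndrome position=29 → single-bit error at position 29.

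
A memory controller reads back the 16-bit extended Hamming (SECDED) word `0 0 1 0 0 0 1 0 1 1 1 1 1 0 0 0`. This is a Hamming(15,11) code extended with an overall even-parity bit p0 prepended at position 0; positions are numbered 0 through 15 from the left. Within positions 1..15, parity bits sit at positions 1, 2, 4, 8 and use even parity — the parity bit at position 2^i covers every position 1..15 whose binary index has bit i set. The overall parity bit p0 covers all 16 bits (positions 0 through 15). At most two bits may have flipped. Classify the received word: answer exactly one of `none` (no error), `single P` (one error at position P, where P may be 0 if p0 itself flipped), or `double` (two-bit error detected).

single 8

s1: b1⊕b3⊕b5⊕b7⊕b9⊕b11⊕b13⊕b15 = 0⊕0⊕0⊕0⊕1⊕1⊕0⊕0 = 0
s2: b2⊕b3⊕b6⊕b7⊕b10⊕b11⊕b14⊕b15 = 1⊕0⊕1⊕0⊕1⊕1⊕0⊕0 = 0
s4: b4⊕b5⊕b6⊕b7⊕b12⊕b13⊕b14⊕b15 = 0⊕0⊕1⊕0⊕1⊕0⊕0⊕0 = 0
s8: b8⊕b9⊕b10⊕b11⊕b12⊕b13⊕b14⊕b15 = 1⊕1⊕1⊕1⊕1⊕0⊕0⊕0 = 1
Syndrome (s8...s1) = 1000 → position 8.
Overall parity (XOR of all 16 bits, including p0): 0⊕0⊕1⊕0⊕0⊕0⊕1⊕0⊕1⊕1⊕1⊕1⊕1⊕0⊕0⊕0 = 1
Overall=1, syndrome position=8 → single-bit error at position 8.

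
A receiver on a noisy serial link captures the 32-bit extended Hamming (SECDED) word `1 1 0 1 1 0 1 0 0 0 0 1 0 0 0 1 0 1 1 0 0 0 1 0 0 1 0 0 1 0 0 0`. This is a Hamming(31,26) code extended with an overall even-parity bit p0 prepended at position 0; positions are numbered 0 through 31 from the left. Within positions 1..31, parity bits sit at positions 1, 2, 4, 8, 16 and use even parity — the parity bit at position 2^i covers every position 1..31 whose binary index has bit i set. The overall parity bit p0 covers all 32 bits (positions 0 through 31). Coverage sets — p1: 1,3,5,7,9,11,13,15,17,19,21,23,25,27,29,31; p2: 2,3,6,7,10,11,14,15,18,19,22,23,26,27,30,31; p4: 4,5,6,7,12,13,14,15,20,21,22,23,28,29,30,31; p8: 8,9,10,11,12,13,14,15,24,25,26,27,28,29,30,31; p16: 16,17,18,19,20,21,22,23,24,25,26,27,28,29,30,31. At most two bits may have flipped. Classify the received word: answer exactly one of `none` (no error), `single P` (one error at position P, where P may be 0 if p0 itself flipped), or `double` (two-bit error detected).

double

s1: b1⊕b3⊕b5⊕b7⊕b9⊕b11⊕b13⊕b15⊕b17⊕b19⊕b21⊕b23⊕b25⊕b27⊕b29⊕b31 = 1⊕1⊕0⊕0⊕0⊕1⊕0⊕1⊕1⊕0⊕0⊕0⊕1⊕0⊕0⊕0 = 0
s2: b2⊕b3⊕b6⊕b7⊕b10⊕b11⊕b14⊕b15⊕b18⊕b19⊕b22⊕b23⊕b26⊕b27⊕b30⊕b31 = 0⊕1⊕1⊕0⊕0⊕1⊕0⊕1⊕1⊕0⊕1⊕0⊕0⊕0⊕0⊕0 = 0
s4: b4⊕b5⊕b6⊕b7⊕b12⊕b13⊕b14⊕b15⊕b20⊕b21⊕b22⊕b23⊕b28⊕b29⊕b30⊕b31 = 1⊕0⊕1⊕0⊕0⊕0⊕0⊕1⊕0⊕0⊕1⊕0⊕1⊕0⊕0⊕0 = 1
s8: b8⊕b9⊕b10⊕b11⊕b12⊕b13⊕b14⊕b15⊕b24⊕b25⊕b26⊕b27⊕b28⊕b29⊕b30⊕b31 = 0⊕0⊕0⊕1⊕0⊕0⊕0⊕1⊕0⊕1⊕0⊕0⊕1⊕0⊕0⊕0 = 0
s16: b16⊕b17⊕b18⊕b19⊕b20⊕b21⊕b22⊕b23⊕b24⊕b25⊕b26⊕b27⊕b28⊕b29⊕b30⊕b31 = 0⊕1⊕1⊕0⊕0⊕0⊕1⊕0⊕0⊕1⊕0⊕0⊕1⊕0⊕0⊕0 = 1
Syndrome (s16...s1) = 10100 → position 20.
Overall parity (XOR of all 32 bits, including p0): 1⊕1⊕0⊕1⊕1⊕0⊕1⊕0⊕0⊕0⊕0⊕1⊕0⊕0⊕0⊕1⊕0⊕1⊕1⊕0⊕0⊕0⊕1⊕0⊕0⊕1⊕0⊕0⊕1⊕0⊕0⊕0 = 0
Overall=0, syndrome position=20 → double-bit error detected (uncorrectable).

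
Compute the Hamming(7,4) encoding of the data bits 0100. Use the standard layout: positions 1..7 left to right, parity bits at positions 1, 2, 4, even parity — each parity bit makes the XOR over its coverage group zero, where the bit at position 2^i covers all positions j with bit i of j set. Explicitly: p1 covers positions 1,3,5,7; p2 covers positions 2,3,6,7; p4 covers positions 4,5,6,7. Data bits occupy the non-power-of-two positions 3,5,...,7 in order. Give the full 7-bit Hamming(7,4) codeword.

1001100

Place data bits at non-power-of-two positions: b3=0, b5=1, b6=0, b7=0.
p1 = XOR of data positions {3,5,7} = 0⊕1⊕0 = 1
p2 = XOR of data positions {3,6,7} = 0⊕0⊕0 = 0
p4 = XOR of data positions {5,6,7} = 1⊕0⊕0 = 1
Codeword b1..b7 = 1001100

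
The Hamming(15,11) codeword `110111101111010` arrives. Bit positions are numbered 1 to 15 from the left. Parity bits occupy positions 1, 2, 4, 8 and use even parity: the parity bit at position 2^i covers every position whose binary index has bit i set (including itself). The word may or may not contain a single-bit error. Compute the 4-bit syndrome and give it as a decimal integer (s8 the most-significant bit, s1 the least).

9

s1: b1⊕b3⊕b5⊕b7⊕b9⊕b11⊕b13⊕b15 = 1⊕0⊕1⊕1⊕1⊕1⊕0⊕0 = 1
s2: b2⊕b3⊕b6⊕b7⊕b10⊕b11⊕b14⊕b15 = 1⊕0⊕1⊕1⊕1⊕1⊕1⊕0 = 0
s4: b4⊕b5⊕b6⊕b7⊕b12⊕b13⊕b14⊕b15 = 1⊕1⊕1⊕1⊕1⊕0⊕1⊕0 = 0
s8: b8⊕b9⊕b10⊕b11⊕b12⊕b13⊕b14⊕b15 = 0⊕1⊕1⊕1⊕1⊕0⊕1⊕0 = 1
Syndrome (s8...s1) = 1001 → position 9.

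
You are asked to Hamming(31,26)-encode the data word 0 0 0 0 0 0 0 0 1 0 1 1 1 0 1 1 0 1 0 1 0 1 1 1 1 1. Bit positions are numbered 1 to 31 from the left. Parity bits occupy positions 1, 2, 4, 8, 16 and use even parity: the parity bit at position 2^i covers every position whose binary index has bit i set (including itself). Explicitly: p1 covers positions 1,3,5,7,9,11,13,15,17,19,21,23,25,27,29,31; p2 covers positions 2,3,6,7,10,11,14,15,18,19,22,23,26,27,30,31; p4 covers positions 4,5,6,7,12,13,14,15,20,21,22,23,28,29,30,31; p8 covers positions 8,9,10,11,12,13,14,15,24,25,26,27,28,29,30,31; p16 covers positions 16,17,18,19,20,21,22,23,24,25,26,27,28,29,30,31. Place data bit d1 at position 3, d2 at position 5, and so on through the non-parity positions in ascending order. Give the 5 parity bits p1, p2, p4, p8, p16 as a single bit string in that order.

Place data bits at non-power-of-two positions: b3=0, b5=0, b6=0, b7=0, b9=0, b10=0, b11=0, b12=0, b13=1, b14=0, b15=1, b17=1, b18=1, b19=0, b20=1, b21=1, b22=0, b23=1, b24=0, b25=1, b26=0, b27=1, b28=1, b29=1, b30=1, b31=1.
p1 = XOR of data positions {3,5,7,9,11,13,15,17,19,21,23,25,27,29,31} = 0⊕0⊕0⊕0⊕0⊕1⊕1⊕1⊕0⊕1⊕1⊕1⊕1⊕1⊕1 = 1
p2 = XOR of data positions {3,6,7,10,11,14,15,18,19,22,23,26,27,30,31} = 0⊕0⊕0⊕0⊕0⊕0⊕1⊕1⊕0⊕0⊕1⊕0⊕1⊕1⊕1 = 0
p4 = XOR of data positions {5,6,7,12,13,14,15,20,21,22,23,28,29,30,31} = 0⊕0⊕0⊕0⊕1⊕0⊕1⊕1⊕1⊕0⊕1⊕1⊕1⊕1⊕1 = 1
p8 = XOR of data positions {9,10,11,12,13,14,15,24,25,26,27,28,29,30,31} = 0⊕0⊕0⊕0⊕1⊕0⊕1⊕0⊕1⊕0⊕1⊕1⊕1⊕1⊕1 = 0
p16 = XOR of data positions {17,18,19,20,21,22,23,24,25,26,27,28,29,30,31} = 1⊕1⊕0⊕1⊕1⊕0⊕1⊕0⊕1⊕0⊕1⊕1⊕1⊕1⊕1 = 1
Parity bits p1,p2,p4,p8,p16 = 10101

10101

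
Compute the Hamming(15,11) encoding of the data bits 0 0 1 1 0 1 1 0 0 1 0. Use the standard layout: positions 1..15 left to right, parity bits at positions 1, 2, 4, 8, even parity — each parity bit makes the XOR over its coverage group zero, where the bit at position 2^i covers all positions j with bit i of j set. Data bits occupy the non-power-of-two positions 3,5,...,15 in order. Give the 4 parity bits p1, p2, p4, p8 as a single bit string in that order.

Place data bits at non-power-of-two positions: b3=0, b5=0, b6=1, b7=1, b9=0, b10=1, b11=1, b12=0, b13=0, b14=1, b15=0.
p1 = XOR of data positions {3,5,7,9,11,13,15} = 0⊕0⊕1⊕0⊕1⊕0⊕0 = 0
p2 = XOR of data positions {3,6,7,10,11,14,15} = 0⊕1⊕1⊕1⊕1⊕1⊕0 = 1
p4 = XOR of data positions {5,6,7,12,13,14,15} = 0⊕1⊕1⊕0⊕0⊕1⊕0 = 1
p8 = XOR of data positions {9,10,11,12,13,14,15} = 0⊕1⊕1⊕0⊕0⊕1⊕0 = 1
Parity bits p1,p2,p4,p8 = 0111

0111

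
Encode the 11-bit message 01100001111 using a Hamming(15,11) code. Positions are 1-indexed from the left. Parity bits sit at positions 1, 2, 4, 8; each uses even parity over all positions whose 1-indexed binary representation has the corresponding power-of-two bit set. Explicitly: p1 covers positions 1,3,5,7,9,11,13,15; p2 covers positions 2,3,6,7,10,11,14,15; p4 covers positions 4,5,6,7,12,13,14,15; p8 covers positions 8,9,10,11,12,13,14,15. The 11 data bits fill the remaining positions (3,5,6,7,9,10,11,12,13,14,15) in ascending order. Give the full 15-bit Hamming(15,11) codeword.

Place data bits at non-power-of-two positions: b3=0, b5=1, b6=1, b7=0, b9=0, b10=0, b11=0, b12=1, b13=1, b14=1, b15=1.
p1 = XOR of data positions {3,5,7,9,11,13,15} = 0⊕1⊕0⊕0⊕0⊕1⊕1 = 1
p2 = XOR of data positions {3,6,7,10,11,14,15} = 0⊕1⊕0⊕0⊕0⊕1⊕1 = 1
p4 = XOR of data positions {5,6,7,12,13,14,15} = 1⊕1⊕0⊕1⊕1⊕1⊕1 = 0
p8 = XOR of data positions {9,10,11,12,13,14,15} = 0⊕0⊕0⊕1⊕1⊕1⊕1 = 0
Codeword b1..b15 = 110011000001111

110011000001111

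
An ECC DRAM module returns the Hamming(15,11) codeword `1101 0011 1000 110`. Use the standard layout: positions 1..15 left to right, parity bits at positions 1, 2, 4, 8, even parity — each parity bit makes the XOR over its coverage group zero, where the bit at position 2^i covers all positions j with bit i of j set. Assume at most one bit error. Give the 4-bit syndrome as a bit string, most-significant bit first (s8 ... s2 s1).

s1: b1⊕b3⊕b5⊕b7⊕b9⊕b11⊕b13⊕b15 = 1⊕0⊕0⊕1⊕1⊕0⊕1⊕0 = 0
s2: b2⊕b3⊕b6⊕b7⊕b10⊕b11⊕b14⊕b15 = 1⊕0⊕0⊕1⊕0⊕0⊕1⊕0 = 1
s4: b4⊕b5⊕b6⊕b7⊕b12⊕b13⊕b14⊕b15 = 1⊕0⊕0⊕1⊕0⊕1⊕1⊕0 = 0
s8: b8⊕b9⊕b10⊕b11⊕b12⊕b13⊕b14⊕b15 = 1⊕1⊕0⊕0⊕0⊕1⊕1⊕0 = 0
Syndrome (s8...s1) = 0010 → position 2.

0010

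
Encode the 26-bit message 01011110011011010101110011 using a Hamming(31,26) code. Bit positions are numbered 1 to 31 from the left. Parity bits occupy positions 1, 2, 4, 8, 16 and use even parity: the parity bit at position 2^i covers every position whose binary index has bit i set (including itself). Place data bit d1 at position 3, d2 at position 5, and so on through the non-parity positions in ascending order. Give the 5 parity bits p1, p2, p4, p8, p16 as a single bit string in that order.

10001

Place data bits at non-power-of-two positions: b3=0, b5=1, b6=0, b7=1, b9=1, b10=1, b11=1, b12=0, b13=0, b14=1, b15=1, b17=0, b18=1, b19=1, b20=0, b21=1, b22=0, b23=1, b24=0, b25=1, b26=1, b27=1, b28=0, b29=0, b30=1, b31=1.
p1 = XOR of data positions {3,5,7,9,11,13,15,17,19,21,23,25,27,29,31} = 0⊕1⊕1⊕1⊕1⊕0⊕1⊕0⊕1⊕1⊕1⊕1⊕1⊕0⊕1 = 1
p2 = XOR of data positions {3,6,7,10,11,14,15,18,19,22,23,26,27,30,31} = 0⊕0⊕1⊕1⊕1⊕1⊕1⊕1⊕1⊕0⊕1⊕1⊕1⊕1⊕1 = 0
p4 = XOR of data positions {5,6,7,12,13,14,15,20,21,22,23,28,29,30,31} = 1⊕0⊕1⊕0⊕0⊕1⊕1⊕0⊕1⊕0⊕1⊕0⊕0⊕1⊕1 = 0
p8 = XOR of data positions {9,10,11,12,13,14,15,24,25,26,27,28,29,30,31} = 1⊕1⊕1⊕0⊕0⊕1⊕1⊕0⊕1⊕1⊕1⊕0⊕0⊕1⊕1 = 0
p16 = XOR of data positions {17,18,19,20,21,22,23,24,25,26,27,28,29,30,31} = 0⊕1⊕1⊕0⊕1⊕0⊕1⊕0⊕1⊕1⊕1⊕0⊕0⊕1⊕1 = 1
Parity bits p1,p2,p4,p8,p16 = 10001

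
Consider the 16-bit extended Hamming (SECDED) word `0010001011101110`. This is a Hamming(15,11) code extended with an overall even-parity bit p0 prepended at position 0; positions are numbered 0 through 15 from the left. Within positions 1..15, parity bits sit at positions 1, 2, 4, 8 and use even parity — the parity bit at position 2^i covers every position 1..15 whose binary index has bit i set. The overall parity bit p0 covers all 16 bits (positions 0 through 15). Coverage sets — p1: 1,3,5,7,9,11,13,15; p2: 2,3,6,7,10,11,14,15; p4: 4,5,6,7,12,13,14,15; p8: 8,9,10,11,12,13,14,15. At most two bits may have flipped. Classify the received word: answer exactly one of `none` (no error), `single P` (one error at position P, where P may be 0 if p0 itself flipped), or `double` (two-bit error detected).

s1: b1⊕b3⊕b5⊕b7⊕b9⊕b11⊕b13⊕b15 = 0⊕0⊕0⊕0⊕1⊕0⊕1⊕0 = 0
s2: b2⊕b3⊕b6⊕b7⊕b10⊕b11⊕b14⊕b15 = 1⊕0⊕1⊕0⊕1⊕0⊕1⊕0 = 0
s4: b4⊕b5⊕b6⊕b7⊕b12⊕b13⊕b14⊕b15 = 0⊕0⊕1⊕0⊕1⊕1⊕1⊕0 = 0
s8: b8⊕b9⊕b10⊕b11⊕b12⊕b13⊕b14⊕b15 = 1⊕1⊕1⊕0⊕1⊕1⊕1⊕0 = 0
Syndrome (s8...s1) = 0000 → position 0 (no error).
Overall parity (XOR of all 16 bits, including p0): 0⊕0⊕1⊕0⊕0⊕0⊕1⊕0⊕1⊕1⊕1⊕0⊕1⊕1⊕1⊕0 = 0
Overall=0, syndrome position=0 → no error.

none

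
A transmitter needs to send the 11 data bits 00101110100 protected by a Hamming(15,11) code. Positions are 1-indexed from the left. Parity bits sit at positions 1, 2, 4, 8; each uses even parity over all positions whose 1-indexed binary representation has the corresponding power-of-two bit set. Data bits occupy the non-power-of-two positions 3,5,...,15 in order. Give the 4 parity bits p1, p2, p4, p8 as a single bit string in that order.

1100

Place data bits at non-power-of-two positions: b3=0, b5=0, b6=1, b7=0, b9=1, b10=1, b11=1, b12=0, b13=1, b14=0, b15=0.
p1 = XOR of data positions {3,5,7,9,11,13,15} = 0⊕0⊕0⊕1⊕1⊕1⊕0 = 1
p2 = XOR of data positions {3,6,7,10,11,14,15} = 0⊕1⊕0⊕1⊕1⊕0⊕0 = 1
p4 = XOR of data positions {5,6,7,12,13,14,15} = 0⊕1⊕0⊕0⊕1⊕0⊕0 = 0
p8 = XOR of data positions {9,10,11,12,13,14,15} = 1⊕1⊕1⊕0⊕1⊕0⊕0 = 0
Parity bits p1,p2,p4,p8 = 1100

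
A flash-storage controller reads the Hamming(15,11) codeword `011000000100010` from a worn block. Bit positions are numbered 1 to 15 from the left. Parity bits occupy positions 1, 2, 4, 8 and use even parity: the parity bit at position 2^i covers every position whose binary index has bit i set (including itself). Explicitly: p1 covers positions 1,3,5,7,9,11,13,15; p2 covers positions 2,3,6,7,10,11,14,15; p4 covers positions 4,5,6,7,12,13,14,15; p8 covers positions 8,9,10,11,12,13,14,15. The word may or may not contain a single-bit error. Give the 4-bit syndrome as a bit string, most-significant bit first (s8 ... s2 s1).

s1: b1⊕b3⊕b5⊕b7⊕b9⊕b11⊕b13⊕b15 = 0⊕1⊕0⊕0⊕0⊕0⊕0⊕0 = 1
s2: b2⊕b3⊕b6⊕b7⊕b10⊕b11⊕b14⊕b15 = 1⊕1⊕0⊕0⊕1⊕0⊕1⊕0 = 0
s4: b4⊕b5⊕b6⊕b7⊕b12⊕b13⊕b14⊕b15 = 0⊕0⊕0⊕0⊕0⊕0⊕1⊕0 = 1
s8: b8⊕b9⊕b10⊕b11⊕b12⊕b13⊕b14⊕b15 = 0⊕0⊕1⊕0⊕0⊕0⊕1⊕0 = 0
Syndrome (s8...s1) = 0101 → position 5.

0101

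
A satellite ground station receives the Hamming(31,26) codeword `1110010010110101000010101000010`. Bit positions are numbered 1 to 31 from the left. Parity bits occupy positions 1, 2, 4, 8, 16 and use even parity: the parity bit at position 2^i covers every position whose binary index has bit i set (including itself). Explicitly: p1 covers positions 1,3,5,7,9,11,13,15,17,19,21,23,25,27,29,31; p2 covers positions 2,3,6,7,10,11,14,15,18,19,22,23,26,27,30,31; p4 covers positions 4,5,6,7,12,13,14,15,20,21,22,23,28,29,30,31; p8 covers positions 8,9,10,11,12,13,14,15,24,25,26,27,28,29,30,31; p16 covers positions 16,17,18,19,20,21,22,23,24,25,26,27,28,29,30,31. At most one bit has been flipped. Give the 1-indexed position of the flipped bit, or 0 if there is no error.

19

s1: b1⊕b3⊕b5⊕b7⊕b9⊕b11⊕b13⊕b15⊕b17⊕b19⊕b21⊕b23⊕b25⊕b27⊕b29⊕b31 = 1⊕1⊕0⊕0⊕1⊕1⊕0⊕0⊕0⊕0⊕1⊕1⊕1⊕0⊕0⊕0 = 1
s2: b2⊕b3⊕b6⊕b7⊕b10⊕b11⊕b14⊕b15⊕b18⊕b19⊕b22⊕b23⊕b26⊕b27⊕b30⊕b31 = 1⊕1⊕1⊕0⊕0⊕1⊕1⊕0⊕0⊕0⊕0⊕1⊕0⊕0⊕1⊕0 = 1
s4: b4⊕b5⊕b6⊕b7⊕b12⊕b13⊕b14⊕b15⊕b20⊕b21⊕b22⊕b23⊕b28⊕b29⊕b30⊕b31 = 0⊕0⊕1⊕0⊕1⊕0⊕1⊕0⊕0⊕1⊕0⊕1⊕0⊕0⊕1⊕0 = 0
s8: b8⊕b9⊕b10⊕b11⊕b12⊕b13⊕b14⊕b15⊕b24⊕b25⊕b26⊕b27⊕b28⊕b29⊕b30⊕b31 = 0⊕1⊕0⊕1⊕1⊕0⊕1⊕0⊕0⊕1⊕0⊕0⊕0⊕0⊕1⊕0 = 0
s16: b16⊕b17⊕b18⊕b19⊕b20⊕b21⊕b22⊕b23⊕b24⊕b25⊕b26⊕b27⊕b28⊕b29⊕b30⊕b31 = 1⊕0⊕0⊕0⊕0⊕1⊕0⊕1⊕0⊕1⊕0⊕0⊕0⊕0⊕1⊕0 = 1
Syndrome (s16...s1) = 10011 → position 19.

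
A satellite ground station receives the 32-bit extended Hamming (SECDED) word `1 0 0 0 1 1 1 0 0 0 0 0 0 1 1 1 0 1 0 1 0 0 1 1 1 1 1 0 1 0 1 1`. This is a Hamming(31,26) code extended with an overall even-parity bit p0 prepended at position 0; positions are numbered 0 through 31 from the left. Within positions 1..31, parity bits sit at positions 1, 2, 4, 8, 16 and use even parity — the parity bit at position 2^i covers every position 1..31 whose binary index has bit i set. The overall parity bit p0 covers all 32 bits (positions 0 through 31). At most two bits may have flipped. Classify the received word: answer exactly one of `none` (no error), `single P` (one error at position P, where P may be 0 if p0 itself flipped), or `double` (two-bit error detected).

single 14

s1: b1⊕b3⊕b5⊕b7⊕b9⊕b11⊕b13⊕b15⊕b17⊕b19⊕b21⊕b23⊕b25⊕b27⊕b29⊕b31 = 0⊕0⊕1⊕0⊕0⊕0⊕1⊕1⊕1⊕1⊕0⊕1⊕1⊕0⊕0⊕1 = 0
s2: b2⊕b3⊕b6⊕b7⊕b10⊕b11⊕b14⊕b15⊕b18⊕b19⊕b22⊕b23⊕b26⊕b27⊕b30⊕b31 = 0⊕0⊕1⊕0⊕0⊕0⊕1⊕1⊕0⊕1⊕1⊕1⊕1⊕0⊕1⊕1 = 1
s4: b4⊕b5⊕b6⊕b7⊕b12⊕b13⊕b14⊕b15⊕b20⊕b21⊕b22⊕b23⊕b28⊕b29⊕b30⊕b31 = 1⊕1⊕1⊕0⊕0⊕1⊕1⊕1⊕0⊕0⊕1⊕1⊕1⊕0⊕1⊕1 = 1
s8: b8⊕b9⊕b10⊕b11⊕b12⊕b13⊕b14⊕b15⊕b24⊕b25⊕b26⊕b27⊕b28⊕b29⊕b30⊕b31 = 0⊕0⊕0⊕0⊕0⊕1⊕1⊕1⊕1⊕1⊕1⊕0⊕1⊕0⊕1⊕1 = 1
s16: b16⊕b17⊕b18⊕b19⊕b20⊕b21⊕b22⊕b23⊕b24⊕b25⊕b26⊕b27⊕b28⊕b29⊕b30⊕b31 = 0⊕1⊕0⊕1⊕0⊕0⊕1⊕1⊕1⊕1⊕1⊕0⊕1⊕0⊕1⊕1 = 0
Syndrome (s16...s1) = 01110 → position 14.
Overall parity (XOR of all 32 bits, including p0): 1⊕0⊕0⊕0⊕1⊕1⊕1⊕0⊕0⊕0⊕0⊕0⊕0⊕1⊕1⊕1⊕0⊕1⊕0⊕1⊕0⊕0⊕1⊕1⊕1⊕1⊕1⊕0⊕1⊕0⊕1⊕1 = 1
Overall=1, syndrome position=14 → single-bit error at position 14.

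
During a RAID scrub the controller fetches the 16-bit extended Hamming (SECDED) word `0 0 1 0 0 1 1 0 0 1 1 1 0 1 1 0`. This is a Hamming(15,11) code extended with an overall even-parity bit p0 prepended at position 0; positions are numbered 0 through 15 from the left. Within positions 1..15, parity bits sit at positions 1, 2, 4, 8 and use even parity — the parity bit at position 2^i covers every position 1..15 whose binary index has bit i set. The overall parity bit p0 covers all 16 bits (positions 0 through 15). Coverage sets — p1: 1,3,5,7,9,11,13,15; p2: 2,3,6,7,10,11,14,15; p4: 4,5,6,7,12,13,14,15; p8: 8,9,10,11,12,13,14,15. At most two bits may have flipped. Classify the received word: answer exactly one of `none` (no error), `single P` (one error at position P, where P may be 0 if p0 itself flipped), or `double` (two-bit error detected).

s1: b1⊕b3⊕b5⊕b7⊕b9⊕b11⊕b13⊕b15 = 0⊕0⊕1⊕0⊕1⊕1⊕1⊕0 = 0
s2: b2⊕b3⊕b6⊕b7⊕b10⊕b11⊕b14⊕b15 = 1⊕0⊕1⊕0⊕1⊕1⊕1⊕0 = 1
s4: b4⊕b5⊕b6⊕b7⊕b12⊕b13⊕b14⊕b15 = 0⊕1⊕1⊕0⊕0⊕1⊕1⊕0 = 0
s8: b8⊕b9⊕b10⊕b11⊕b12⊕b13⊕b14⊕b15 = 0⊕1⊕1⊕1⊕0⊕1⊕1⊕0 = 1
Syndrome (s8...s1) = 1010 → position 10.
Overall parity (XOR of all 16 bits, including p0): 0⊕0⊕1⊕0⊕0⊕1⊕1⊕0⊕0⊕1⊕1⊕1⊕0⊕1⊕1⊕0 = 0
Overall=0, syndrome position=10 → double-bit error detected (uncorrectable).

double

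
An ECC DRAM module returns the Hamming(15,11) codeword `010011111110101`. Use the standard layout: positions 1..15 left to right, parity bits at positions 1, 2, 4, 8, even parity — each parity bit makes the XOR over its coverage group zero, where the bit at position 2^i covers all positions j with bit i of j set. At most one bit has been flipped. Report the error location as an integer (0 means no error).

s1: b1⊕b3⊕b5⊕b7⊕b9⊕b11⊕b13⊕b15 = 0⊕0⊕1⊕1⊕1⊕1⊕1⊕1 = 0
s2: b2⊕b3⊕b6⊕b7⊕b10⊕b11⊕b14⊕b15 = 1⊕0⊕1⊕1⊕1⊕1⊕0⊕1 = 0
s4: b4⊕b5⊕b6⊕b7⊕b12⊕b13⊕b14⊕b15 = 0⊕1⊕1⊕1⊕0⊕1⊕0⊕1 = 1
s8: b8⊕b9⊕b10⊕b11⊕b12⊕b13⊕b14⊕b15 = 1⊕1⊕1⊕1⊕0⊕1⊕0⊕1 = 0
Syndrome (s8...s1) = 0100 → position 4.

4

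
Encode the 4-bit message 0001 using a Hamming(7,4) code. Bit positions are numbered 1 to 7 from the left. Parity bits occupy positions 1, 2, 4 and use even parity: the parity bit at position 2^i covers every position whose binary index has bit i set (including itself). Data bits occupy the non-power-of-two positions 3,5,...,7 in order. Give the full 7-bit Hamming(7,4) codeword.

Place data bits at non-power-of-two positions: b3=0, b5=0, b6=0, b7=1.
p1 = XOR of data positions {3,5,7} = 0⊕0⊕1 = 1
p2 = XOR of data positions {3,6,7} = 0⊕0⊕1 = 1
p4 = XOR of data positions {5,6,7} = 0⊕0⊕1 = 1
Codeword b1..b7 = 1101001

1101001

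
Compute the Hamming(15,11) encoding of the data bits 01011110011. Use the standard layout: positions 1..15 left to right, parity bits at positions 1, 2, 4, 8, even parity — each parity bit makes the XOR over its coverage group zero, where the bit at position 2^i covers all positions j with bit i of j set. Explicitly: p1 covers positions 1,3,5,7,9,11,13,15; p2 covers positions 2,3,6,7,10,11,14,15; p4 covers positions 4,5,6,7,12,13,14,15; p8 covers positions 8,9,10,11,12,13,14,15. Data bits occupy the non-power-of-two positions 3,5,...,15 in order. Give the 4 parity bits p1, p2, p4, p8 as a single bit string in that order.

Place data bits at non-power-of-two positions: b3=0, b5=1, b6=0, b7=1, b9=1, b10=1, b11=1, b12=0, b13=0, b14=1, b15=1.
p1 = XOR of data positions {3,5,7,9,11,13,15} = 0⊕1⊕1⊕1⊕1⊕0⊕1 = 1
p2 = XOR of data positions {3,6,7,10,11,14,15} = 0⊕0⊕1⊕1⊕1⊕1⊕1 = 1
p4 = XOR of data positions {5,6,7,12,13,14,15} = 1⊕0⊕1⊕0⊕0⊕1⊕1 = 0
p8 = XOR of data positions {9,10,11,12,13,14,15} = 1⊕1⊕1⊕0⊕0⊕1⊕1 = 1
Parity bits p1,p2,p4,p8 = 1101

1101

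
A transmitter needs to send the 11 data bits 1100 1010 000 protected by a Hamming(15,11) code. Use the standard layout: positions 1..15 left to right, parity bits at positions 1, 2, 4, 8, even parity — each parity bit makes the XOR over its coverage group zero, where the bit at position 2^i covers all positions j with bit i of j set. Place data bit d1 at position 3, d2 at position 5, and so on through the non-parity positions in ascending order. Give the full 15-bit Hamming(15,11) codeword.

001110001010000

Place data bits at non-power-of-two positions: b3=1, b5=1, b6=0, b7=0, b9=1, b10=0, b11=1, b12=0, b13=0, b14=0, b15=0.
p1 = XOR of data positions {3,5,7,9,11,13,15} = 1⊕1⊕0⊕1⊕1⊕0⊕0 = 0
p2 = XOR of data positions {3,6,7,10,11,14,15} = 1⊕0⊕0⊕0⊕1⊕0⊕0 = 0
p4 = XOR of data positions {5,6,7,12,13,14,15} = 1⊕0⊕0⊕0⊕0⊕0⊕0 = 1
p8 = XOR of data positions {9,10,11,12,13,14,15} = 1⊕0⊕1⊕0⊕0⊕0⊕0 = 0
Codeword b1..b15 = 001110001010000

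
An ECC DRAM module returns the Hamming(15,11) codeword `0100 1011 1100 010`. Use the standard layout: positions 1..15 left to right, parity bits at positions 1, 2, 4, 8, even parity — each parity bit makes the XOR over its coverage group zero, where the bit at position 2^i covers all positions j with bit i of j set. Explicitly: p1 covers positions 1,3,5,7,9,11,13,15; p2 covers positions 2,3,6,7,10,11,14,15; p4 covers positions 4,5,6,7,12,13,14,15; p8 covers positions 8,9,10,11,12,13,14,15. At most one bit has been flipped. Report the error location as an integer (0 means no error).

s1: b1⊕b3⊕b5⊕b7⊕b9⊕b11⊕b13⊕b15 = 0⊕0⊕1⊕1⊕1⊕0⊕0⊕0 = 1
s2: b2⊕b3⊕b6⊕b7⊕b10⊕b11⊕b14⊕b15 = 1⊕0⊕0⊕1⊕1⊕0⊕1⊕0 = 0
s4: b4⊕b5⊕b6⊕b7⊕b12⊕b13⊕b14⊕b15 = 0⊕1⊕0⊕1⊕0⊕0⊕1⊕0 = 1
s8: b8⊕b9⊕b10⊕b11⊕b12⊕b13⊕b14⊕b15 = 1⊕1⊕1⊕0⊕0⊕0⊕1⊕0 = 0
Syndrome (s8...s1) = 0101 → position 5.

5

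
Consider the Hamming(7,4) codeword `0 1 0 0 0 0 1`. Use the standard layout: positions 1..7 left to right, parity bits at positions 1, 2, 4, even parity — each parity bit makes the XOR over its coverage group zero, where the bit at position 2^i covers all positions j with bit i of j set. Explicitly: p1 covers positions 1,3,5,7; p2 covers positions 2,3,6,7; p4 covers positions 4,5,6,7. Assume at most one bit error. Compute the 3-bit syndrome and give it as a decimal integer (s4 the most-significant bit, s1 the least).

s1: b1⊕b3⊕b5⊕b7 = 0⊕0⊕0⊕1 = 1
s2: b2⊕b3⊕b6⊕b7 = 1⊕0⊕0⊕1 = 0
s4: b4⊕b5⊕b6⊕b7 = 0⊕0⊕0⊕1 = 1
Syndrome (s4...s1) = 101 → position 5.

5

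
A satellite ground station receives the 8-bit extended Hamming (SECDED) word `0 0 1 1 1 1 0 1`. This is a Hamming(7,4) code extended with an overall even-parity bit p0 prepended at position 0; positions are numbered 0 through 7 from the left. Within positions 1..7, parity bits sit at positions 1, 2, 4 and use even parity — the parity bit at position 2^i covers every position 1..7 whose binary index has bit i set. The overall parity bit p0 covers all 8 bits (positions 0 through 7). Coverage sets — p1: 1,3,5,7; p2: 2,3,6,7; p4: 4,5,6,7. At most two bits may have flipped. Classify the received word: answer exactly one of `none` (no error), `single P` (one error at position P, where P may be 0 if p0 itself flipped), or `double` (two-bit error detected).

s1: b1⊕b3⊕b5⊕b7 = 0⊕1⊕1⊕1 = 1
s2: b2⊕b3⊕b6⊕b7 = 1⊕1⊕0⊕1 = 1
s4: b4⊕b5⊕b6⊕b7 = 1⊕1⊕0⊕1 = 1
Syndrome (s4...s1) = 111 → position 7.
Overall parity (XOR of all 8 bits, including p0): 0⊕0⊕1⊕1⊕1⊕1⊕0⊕1 = 1
Overall=1, syndrome position=7 → single-bit error at position 7.

single 7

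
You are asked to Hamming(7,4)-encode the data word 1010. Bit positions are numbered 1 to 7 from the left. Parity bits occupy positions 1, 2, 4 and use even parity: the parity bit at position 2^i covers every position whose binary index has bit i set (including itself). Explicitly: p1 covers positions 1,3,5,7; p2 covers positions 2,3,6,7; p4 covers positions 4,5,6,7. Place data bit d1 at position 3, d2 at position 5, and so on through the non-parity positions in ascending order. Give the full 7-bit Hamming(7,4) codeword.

1011010

Place data bits at non-power-of-two positions: b3=1, b5=0, b6=1, b7=0.
p1 = XOR of data positions {3,5,7} = 1⊕0⊕0 = 1
p2 = XOR of data positions {3,6,7} = 1⊕1⊕0 = 0
p4 = XOR of data positions {5,6,7} = 0⊕1⊕0 = 1
Codeword b1..b7 = 1011010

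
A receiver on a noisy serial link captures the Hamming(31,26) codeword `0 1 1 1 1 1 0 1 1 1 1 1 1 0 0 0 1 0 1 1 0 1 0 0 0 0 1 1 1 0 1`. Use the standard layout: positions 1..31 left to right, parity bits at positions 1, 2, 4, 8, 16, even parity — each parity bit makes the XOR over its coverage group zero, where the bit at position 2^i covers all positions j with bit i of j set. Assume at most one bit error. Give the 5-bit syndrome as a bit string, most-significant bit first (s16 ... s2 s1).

00010

s1: b1⊕b3⊕b5⊕b7⊕b9⊕b11⊕b13⊕b15⊕b17⊕b19⊕b21⊕b23⊕b25⊕b27⊕b29⊕b31 = 0⊕1⊕1⊕0⊕1⊕1⊕1⊕0⊕1⊕1⊕0⊕0⊕0⊕1⊕1⊕1 = 0
s2: b2⊕b3⊕b6⊕b7⊕b10⊕b11⊕b14⊕b15⊕b18⊕b19⊕b22⊕b23⊕b26⊕b27⊕b30⊕b31 = 1⊕1⊕1⊕0⊕1⊕1⊕0⊕0⊕0⊕1⊕1⊕0⊕0⊕1⊕0⊕1 = 1
s4: b4⊕b5⊕b6⊕b7⊕b12⊕b13⊕b14⊕b15⊕b20⊕b21⊕b22⊕b23⊕b28⊕b29⊕b30⊕b31 = 1⊕1⊕1⊕0⊕1⊕1⊕0⊕0⊕1⊕0⊕1⊕0⊕1⊕1⊕0⊕1 = 0
s8: b8⊕b9⊕b10⊕b11⊕b12⊕b13⊕b14⊕b15⊕b24⊕b25⊕b26⊕b27⊕b28⊕b29⊕b30⊕b31 = 1⊕1⊕1⊕1⊕1⊕1⊕0⊕0⊕0⊕0⊕0⊕1⊕1⊕1⊕0⊕1 = 0
s16: b16⊕b17⊕b18⊕b19⊕b20⊕b21⊕b22⊕b23⊕b24⊕b25⊕b26⊕b27⊕b28⊕b29⊕b30⊕b31 = 0⊕1⊕0⊕1⊕1⊕0⊕1⊕0⊕0⊕0⊕0⊕1⊕1⊕1⊕0⊕1 = 0
Syndrome (s16...s1) = 00010 → position 2.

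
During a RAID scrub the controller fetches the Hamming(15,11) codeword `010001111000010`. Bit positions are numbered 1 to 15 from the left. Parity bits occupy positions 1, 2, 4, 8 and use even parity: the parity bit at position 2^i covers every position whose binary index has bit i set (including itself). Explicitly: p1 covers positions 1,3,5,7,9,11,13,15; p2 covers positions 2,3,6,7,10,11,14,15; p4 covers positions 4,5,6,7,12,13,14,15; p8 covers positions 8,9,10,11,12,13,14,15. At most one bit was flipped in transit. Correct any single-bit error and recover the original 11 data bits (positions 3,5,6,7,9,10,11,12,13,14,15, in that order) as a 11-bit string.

00111001010

s1: b1⊕b3⊕b5⊕b7⊕b9⊕b11⊕b13⊕b15 = 0⊕0⊕0⊕1⊕1⊕0⊕0⊕0 = 0
s2: b2⊕b3⊕b6⊕b7⊕b10⊕b11⊕b14⊕b15 = 1⊕0⊕1⊕1⊕0⊕0⊕1⊕0 = 0
s4: b4⊕b5⊕b6⊕b7⊕b12⊕b13⊕b14⊕b15 = 0⊕0⊕1⊕1⊕0⊕0⊕1⊕0 = 1
s8: b8⊕b9⊕b10⊕b11⊕b12⊕b13⊕b14⊕b15 = 1⊕1⊕0⊕0⊕0⊕0⊕1⊕0 = 1
Syndrome (s8...s1) = 1100 → position 12.
Flip bit 12: corrected codeword = 010001111001010
Data bits at positions 3,5,6,7,9,10,11,12,13,14,15: 00111001010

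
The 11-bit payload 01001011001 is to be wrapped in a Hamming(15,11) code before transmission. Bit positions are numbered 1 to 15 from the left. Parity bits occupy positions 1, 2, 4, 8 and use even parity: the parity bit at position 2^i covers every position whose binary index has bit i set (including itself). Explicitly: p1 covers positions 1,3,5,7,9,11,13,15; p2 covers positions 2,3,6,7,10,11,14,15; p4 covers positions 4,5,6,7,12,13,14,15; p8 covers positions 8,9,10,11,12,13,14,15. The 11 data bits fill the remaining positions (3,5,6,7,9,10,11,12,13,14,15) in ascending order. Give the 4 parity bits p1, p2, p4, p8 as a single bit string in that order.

0010

Place data bits at non-power-of-two positions: b3=0, b5=1, b6=0, b7=0, b9=1, b10=0, b11=1, b12=1, b13=0, b14=0, b15=1.
p1 = XOR of data positions {3,5,7,9,11,13,15} = 0⊕1⊕0⊕1⊕1⊕0⊕1 = 0
p2 = XOR of data positions {3,6,7,10,11,14,15} = 0⊕0⊕0⊕0⊕1⊕0⊕1 = 0
p4 = XOR of data positions {5,6,7,12,13,14,15} = 1⊕0⊕0⊕1⊕0⊕0⊕1 = 1
p8 = XOR of data positions {9,10,11,12,13,14,15} = 1⊕0⊕1⊕1⊕0⊕0⊕1 = 0
Parity bits p1,p2,p4,p8 = 0010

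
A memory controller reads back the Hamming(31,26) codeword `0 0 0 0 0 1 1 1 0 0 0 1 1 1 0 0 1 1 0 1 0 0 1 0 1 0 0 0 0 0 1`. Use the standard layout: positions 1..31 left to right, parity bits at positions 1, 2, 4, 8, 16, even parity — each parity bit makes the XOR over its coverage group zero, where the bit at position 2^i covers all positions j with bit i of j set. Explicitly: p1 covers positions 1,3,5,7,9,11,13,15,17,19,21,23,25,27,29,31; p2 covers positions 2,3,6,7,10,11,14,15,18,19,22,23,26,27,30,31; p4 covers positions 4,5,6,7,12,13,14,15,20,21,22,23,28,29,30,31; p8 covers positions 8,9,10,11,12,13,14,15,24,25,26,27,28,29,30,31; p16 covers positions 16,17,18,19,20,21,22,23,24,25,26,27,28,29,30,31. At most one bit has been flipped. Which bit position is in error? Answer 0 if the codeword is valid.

0

s1: b1⊕b3⊕b5⊕b7⊕b9⊕b11⊕b13⊕b15⊕b17⊕b19⊕b21⊕b23⊕b25⊕b27⊕b29⊕b31 = 0⊕0⊕0⊕1⊕0⊕0⊕1⊕0⊕1⊕0⊕0⊕1⊕1⊕0⊕0⊕1 = 0
s2: b2⊕b3⊕b6⊕b7⊕b10⊕b11⊕b14⊕b15⊕b18⊕b19⊕b22⊕b23⊕b26⊕b27⊕b30⊕b31 = 0⊕0⊕1⊕1⊕0⊕0⊕1⊕0⊕1⊕0⊕0⊕1⊕0⊕0⊕0⊕1 = 0
s4: b4⊕b5⊕b6⊕b7⊕b12⊕b13⊕b14⊕b15⊕b20⊕b21⊕b22⊕b23⊕b28⊕b29⊕b30⊕b31 = 0⊕0⊕1⊕1⊕1⊕1⊕1⊕0⊕1⊕0⊕0⊕1⊕0⊕0⊕0⊕1 = 0
s8: b8⊕b9⊕b10⊕b11⊕b12⊕b13⊕b14⊕b15⊕b24⊕b25⊕b26⊕b27⊕b28⊕b29⊕b30⊕b31 = 1⊕0⊕0⊕0⊕1⊕1⊕1⊕0⊕0⊕1⊕0⊕0⊕0⊕0⊕0⊕1 = 0
s16: b16⊕b17⊕b18⊕b19⊕b20⊕b21⊕b22⊕b23⊕b24⊕b25⊕b26⊕b27⊕b28⊕b29⊕b30⊕b31 = 0⊕1⊕1⊕0⊕1⊕0⊕0⊕1⊕0⊕1⊕0⊕0⊕0⊕0⊕0⊕1 = 0
Syndrome (s16...s1) = 00000 → position 0 (no error).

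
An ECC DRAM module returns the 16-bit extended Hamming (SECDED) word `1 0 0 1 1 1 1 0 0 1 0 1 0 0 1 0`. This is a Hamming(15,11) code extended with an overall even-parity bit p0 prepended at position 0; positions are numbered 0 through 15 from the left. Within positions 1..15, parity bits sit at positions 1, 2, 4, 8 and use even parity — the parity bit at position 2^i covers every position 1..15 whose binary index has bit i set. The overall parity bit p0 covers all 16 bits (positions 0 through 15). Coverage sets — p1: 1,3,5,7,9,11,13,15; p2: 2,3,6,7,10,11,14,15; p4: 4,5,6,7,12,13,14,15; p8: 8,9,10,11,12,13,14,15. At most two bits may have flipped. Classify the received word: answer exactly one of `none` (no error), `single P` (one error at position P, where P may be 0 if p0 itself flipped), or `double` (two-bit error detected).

double

s1: b1⊕b3⊕b5⊕b7⊕b9⊕b11⊕b13⊕b15 = 0⊕1⊕1⊕0⊕1⊕1⊕0⊕0 = 0
s2: b2⊕b3⊕b6⊕b7⊕b10⊕b11⊕b14⊕b15 = 0⊕1⊕1⊕0⊕0⊕1⊕1⊕0 = 0
s4: b4⊕b5⊕b6⊕b7⊕b12⊕b13⊕b14⊕b15 = 1⊕1⊕1⊕0⊕0⊕0⊕1⊕0 = 0
s8: b8⊕b9⊕b10⊕b11⊕b12⊕b13⊕b14⊕b15 = 0⊕1⊕0⊕1⊕0⊕0⊕1⊕0 = 1
Syndrome (s8...s1) = 1000 → position 8.
Overall parity (XOR of all 16 bits, including p0): 1⊕0⊕0⊕1⊕1⊕1⊕1⊕0⊕0⊕1⊕0⊕1⊕0⊕0⊕1⊕0 = 0
Overall=0, syndrome position=8 → double-bit error detected (uncorrectable).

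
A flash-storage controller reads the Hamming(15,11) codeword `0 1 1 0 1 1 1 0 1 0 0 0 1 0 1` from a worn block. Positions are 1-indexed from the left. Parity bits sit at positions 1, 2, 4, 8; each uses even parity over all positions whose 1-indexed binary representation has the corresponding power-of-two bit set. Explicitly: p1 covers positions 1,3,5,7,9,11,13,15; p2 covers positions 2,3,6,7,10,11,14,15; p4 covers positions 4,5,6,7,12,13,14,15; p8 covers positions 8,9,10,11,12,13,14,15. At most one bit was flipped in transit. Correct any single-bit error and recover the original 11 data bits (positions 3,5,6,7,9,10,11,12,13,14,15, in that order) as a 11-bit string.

11111000111

s1: b1⊕b3⊕b5⊕b7⊕b9⊕b11⊕b13⊕b15 = 0⊕1⊕1⊕1⊕1⊕0⊕1⊕1 = 0
s2: b2⊕b3⊕b6⊕b7⊕b10⊕b11⊕b14⊕b15 = 1⊕1⊕1⊕1⊕0⊕0⊕0⊕1 = 1
s4: b4⊕b5⊕b6⊕b7⊕b12⊕b13⊕b14⊕b15 = 0⊕1⊕1⊕1⊕0⊕1⊕0⊕1 = 1
s8: b8⊕b9⊕b10⊕b11⊕b12⊕b13⊕b14⊕b15 = 0⊕1⊕0⊕0⊕0⊕1⊕0⊕1 = 1
Syndrome (s8...s1) = 1110 → position 14.
Flip bit 14: corrected codeword = 011011101000111
Data bits at positions 3,5,6,7,9,10,11,12,13,14,15: 11111000111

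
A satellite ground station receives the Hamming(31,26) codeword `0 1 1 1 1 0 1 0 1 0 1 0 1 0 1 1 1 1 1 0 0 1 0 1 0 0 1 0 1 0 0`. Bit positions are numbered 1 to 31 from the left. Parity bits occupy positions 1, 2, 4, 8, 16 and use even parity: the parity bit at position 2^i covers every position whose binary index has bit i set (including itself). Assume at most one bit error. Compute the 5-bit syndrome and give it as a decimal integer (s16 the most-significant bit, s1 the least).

15

s1: b1⊕b3⊕b5⊕b7⊕b9⊕b11⊕b13⊕b15⊕b17⊕b19⊕b21⊕b23⊕b25⊕b27⊕b29⊕b31 = 0⊕1⊕1⊕1⊕1⊕1⊕1⊕1⊕1⊕1⊕0⊕0⊕0⊕1⊕1⊕0 = 1
s2: b2⊕b3⊕b6⊕b7⊕b10⊕b11⊕b14⊕b15⊕b18⊕b19⊕b22⊕b23⊕b26⊕b27⊕b30⊕b31 = 1⊕1⊕0⊕1⊕0⊕1⊕0⊕1⊕1⊕1⊕1⊕0⊕0⊕1⊕0⊕0 = 1
s4: b4⊕b5⊕b6⊕b7⊕b12⊕b13⊕b14⊕b15⊕b20⊕b21⊕b22⊕b23⊕b28⊕b29⊕b30⊕b31 = 1⊕1⊕0⊕1⊕0⊕1⊕0⊕1⊕0⊕0⊕1⊕0⊕0⊕1⊕0⊕0 = 1
s8: b8⊕b9⊕b10⊕b11⊕b12⊕b13⊕b14⊕b15⊕b24⊕b25⊕b26⊕b27⊕b28⊕b29⊕b30⊕b31 = 0⊕1⊕0⊕1⊕0⊕1⊕0⊕1⊕1⊕0⊕0⊕1⊕0⊕1⊕0⊕0 = 1
s16: b16⊕b17⊕b18⊕b19⊕b20⊕b21⊕b22⊕b23⊕b24⊕b25⊕b26⊕b27⊕b28⊕b29⊕b30⊕b31 = 1⊕1⊕1⊕1⊕0⊕0⊕1⊕0⊕1⊕0⊕0⊕1⊕0⊕1⊕0⊕0 = 0
Syndrome (s16...s1) = 01111 → position 15.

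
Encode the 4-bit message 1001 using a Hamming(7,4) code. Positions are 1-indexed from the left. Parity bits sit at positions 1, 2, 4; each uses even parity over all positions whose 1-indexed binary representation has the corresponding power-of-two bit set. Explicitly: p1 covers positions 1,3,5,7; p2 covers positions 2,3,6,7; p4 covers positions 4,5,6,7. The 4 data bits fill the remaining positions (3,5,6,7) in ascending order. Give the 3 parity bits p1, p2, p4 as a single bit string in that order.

Place data bits at non-power-of-two positions: b3=1, b5=0, b6=0, b7=1.
p1 = XOR of data positions {3,5,7} = 1⊕0⊕1 = 0
p2 = XOR of data positions {3,6,7} = 1⊕0⊕1 = 0
p4 = XOR of data positions {5,6,7} = 0⊕0⊕1 = 1
Parity bits p1,p2,p4 = 001

001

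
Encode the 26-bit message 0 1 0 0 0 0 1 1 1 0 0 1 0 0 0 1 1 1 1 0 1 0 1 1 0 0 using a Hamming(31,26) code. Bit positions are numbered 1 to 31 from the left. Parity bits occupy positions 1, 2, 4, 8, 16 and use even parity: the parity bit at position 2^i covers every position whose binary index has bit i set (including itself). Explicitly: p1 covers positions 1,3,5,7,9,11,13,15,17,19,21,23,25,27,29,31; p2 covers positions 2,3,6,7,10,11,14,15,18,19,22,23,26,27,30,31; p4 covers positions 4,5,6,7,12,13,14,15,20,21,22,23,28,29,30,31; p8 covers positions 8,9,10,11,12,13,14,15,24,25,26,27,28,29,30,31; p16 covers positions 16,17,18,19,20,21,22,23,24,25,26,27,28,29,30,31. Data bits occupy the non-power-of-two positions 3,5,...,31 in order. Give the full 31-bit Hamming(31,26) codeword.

Place data bits at non-power-of-two positions: b3=0, b5=1, b6=0, b7=0, b9=0, b10=0, b11=1, b12=1, b13=1, b14=0, b15=0, b17=1, b18=0, b19=0, b20=0, b21=1, b22=1, b23=1, b24=1, b25=0, b26=1, b27=0, b28=1, b29=1, b30=0, b31=0.
p1 = XOR of data positions {3,5,7,9,11,13,15,17,19,21,23,25,27,29,31} = 0⊕1⊕0⊕0⊕1⊕1⊕0⊕1⊕0⊕1⊕1⊕0⊕0⊕1⊕0 = 1
p2 = XOR of data positions {3,6,7,10,11,14,15,18,19,22,23,26,27,30,31} = 0⊕0⊕0⊕0⊕1⊕0⊕0⊕0⊕0⊕1⊕1⊕1⊕0⊕0⊕0 = 0
p4 = XOR of data positions {5,6,7,12,13,14,15,20,21,22,23,28,29,30,31} = 1⊕0⊕0⊕1⊕1⊕0⊕0⊕0⊕1⊕1⊕1⊕1⊕1⊕0⊕0 = 0
p8 = XOR of data positions {9,10,11,12,13,14,15,24,25,26,27,28,29,30,31} = 0⊕0⊕1⊕1⊕1⊕0⊕0⊕1⊕0⊕1⊕0⊕1⊕1⊕0⊕0 = 1
p16 = XOR of data positions {17,18,19,20,21,22,23,24,25,26,27,28,29,30,31} = 1⊕0⊕0⊕0⊕1⊕1⊕1⊕1⊕0⊕1⊕0⊕1⊕1⊕0⊕0 = 0
Codeword b1..b31 = 1000100100111000100011110101100

1000100100111000100011110101100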